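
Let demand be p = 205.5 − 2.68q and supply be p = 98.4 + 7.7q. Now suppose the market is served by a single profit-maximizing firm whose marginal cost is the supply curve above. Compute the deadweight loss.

Competitive equilibrium: 205.5 − 2.68q = 98.4 + 7.7q → q* = 10.3179, p* = 177.848.
Marginal revenue: MR = 205.5 − 5.36q. Set MR = MC: 205.5 − 5.36q = 98.4 + 7.7q → q_m = 8.2006.
Price p_m = 205.5 − 2.68·8.2006 = 183.5224; MC(q_m) = 98.4 + 7.7·8.2006 = 161.5446.
Competitive q* = 10.3179, so Δq = 2.1173; wedge = 183.5224 − 161.5446 = 21.9778.
Deadweight loss = ½ × 2.1173 × 21.9778 = 23.27.

23.27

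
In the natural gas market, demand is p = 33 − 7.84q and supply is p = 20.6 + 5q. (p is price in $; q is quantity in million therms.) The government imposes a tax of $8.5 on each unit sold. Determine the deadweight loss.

$2.81 million

Competitive equilibrium: 33 − 7.84q = 20.6 + 5q → q* = 0.9657, p* = 25.4287.
With the tax, the buyer price exceeds the seller price by 8.5: (33 − 7.84q) − (20.6 + 5q) = 8.5 → q' = 0.3037.
Δq = 0.9657 − 0.3037 = 0.662; the wedge equals the tax, 8.5.
Welfare loss = ½ × 0.662 × 8.5 = $2.81 million.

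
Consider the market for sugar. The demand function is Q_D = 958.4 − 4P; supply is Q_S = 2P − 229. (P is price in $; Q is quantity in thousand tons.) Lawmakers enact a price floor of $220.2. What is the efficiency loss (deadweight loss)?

In inverse form: demand P = 239.6 − 0.25Q, supply P = 114.5 + 0.5Q.
Competitive equilibrium: 239.6 − 0.25Q = 114.5 + 0.5Q → Q* = 166.8, P* = 197.9.
At the floor P = 220.2, quantity demanded = (239.6 − 220.2)/0.25 = 77.6.
Sellers' marginal cost at Q' = 77.6: 114.5 + 0.5·77.6 = 153.3.
ΔQ = 166.8 − 77.6 = 89.2; wedge = 220.2 − 153.3 = 66.9.
DWL = ½ × 89.2 × 66.9 = $2983.74 thousand.

$2983.74 thousand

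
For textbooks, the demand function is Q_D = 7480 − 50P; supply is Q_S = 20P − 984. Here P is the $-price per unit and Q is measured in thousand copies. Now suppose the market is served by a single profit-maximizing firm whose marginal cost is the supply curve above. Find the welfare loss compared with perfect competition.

$3555.61 thousand

In inverse form: demand P = 149.6 − 0.02Q, supply P = 49.2 + 0.05Q.
Competitive equilibrium: 149.6 − 0.02Q = 49.2 + 0.05Q → Q* = 1434.2857, P* = 120.9143.
Marginal revenue: MR = 149.6 − 0.04Q. Set MR = MC: 149.6 − 0.04Q = 49.2 + 0.05Q → Q_m = 1115.5556.
Price P_m = 149.6 − 0.02·1115.5556 = 127.2889; MC(Q_m) = 49.2 + 0.05·1115.5556 = 104.9778.
Competitive Q* = 1434.2857, so ΔQ = 318.7301; wedge = 127.2889 − 104.9778 = 22.3111.
Welfare loss = ½ × 318.7301 × 22.3111 = $3555.61 thousand.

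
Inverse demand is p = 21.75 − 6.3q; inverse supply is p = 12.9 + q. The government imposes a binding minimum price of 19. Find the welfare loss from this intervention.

Competitive equilibrium: 21.75 − 6.3q = 12.9 + q → q* = 1.2123, p* = 14.1123.
At the floor p = 19, quantity demanded = (21.75 − 19)/6.3 = 0.4365.
Sellers' marginal cost at q' = 0.4365: 12.9 + 1·0.4365 = 13.3365.
Δq = 1.2123 − 0.4365 = 0.7758; wedge = 19 − 13.3365 = 5.6635.
The triangle = ½ × 0.7758 × 5.6635 = 2.20.

2.20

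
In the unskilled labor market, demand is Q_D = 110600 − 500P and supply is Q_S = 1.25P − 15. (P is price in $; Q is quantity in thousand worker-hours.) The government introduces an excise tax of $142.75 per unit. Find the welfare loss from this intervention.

In inverse form: demand P = 221.2 − 0.002Q, supply P = 12 + 0.8Q.
Competitive equilibrium: 221.2 − 0.002Q = 12 + 0.8Q → Q* = 260.84788, P* = 220.6783.
With the tax, the buyer price exceeds the seller price by 142.75: (221.2 − 0.002Q) − (12 + 0.8Q) = 142.75 → Q' = 82.85536.
ΔQ = 260.84788 − 82.85536 = 177.99252; the wedge equals the tax, 142.75.
The triangle = ½ × 177.99252 × 142.75 = $12704.22 thousand.

$12704.22 thousand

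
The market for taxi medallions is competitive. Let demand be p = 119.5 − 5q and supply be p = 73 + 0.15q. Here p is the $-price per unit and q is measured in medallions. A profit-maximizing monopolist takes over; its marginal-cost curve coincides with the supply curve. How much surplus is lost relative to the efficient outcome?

$50.94

Competitive equilibrium: 119.5 − 5q = 73 + 0.15q → q* = 9.0291, p* = 74.3544.
Marginal revenue: MR = 119.5 − 10q. Set MR = MC: 119.5 − 10q = 73 + 0.15q → q_m = 4.5813.
Price p_m = 119.5 − 5·4.5813 = 96.5935; MC(q_m) = 73 + 0.15·4.5813 = 73.6872.
Competitive q* = 9.0291, so Δq = 4.4478; wedge = 96.5935 − 73.6872 = 22.9063.
Deadweight loss = ½ × 4.4478 × 22.9063 = $50.94.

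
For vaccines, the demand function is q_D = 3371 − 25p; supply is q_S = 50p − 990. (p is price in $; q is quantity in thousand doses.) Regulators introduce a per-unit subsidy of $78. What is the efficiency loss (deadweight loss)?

$50700 thousand

In inverse form: demand p = 134.84 − 0.04q, supply p = 19.8 + 0.02q.
Competitive equilibrium: 134.84 − 0.04q = 19.8 + 0.02q → q* = 1917.3333, p* = 58.1467.
The subsidy lowers effective supply by 78: p = 0.02q − 58.2.
New quantity: 134.84 − 0.04q = 0.02q − 58.2 → q' = 3217.3333.
Overproduction Δq = 3217.3333 − 1917.3333 = 1300; wedge = subsidy = 78.
Welfare loss = ½ × 1300 × 78 = $50700 thousand.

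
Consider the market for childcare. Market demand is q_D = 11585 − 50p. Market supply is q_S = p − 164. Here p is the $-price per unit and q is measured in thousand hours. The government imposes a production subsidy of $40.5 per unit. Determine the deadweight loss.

$804.04 thousand

In inverse form: demand p = 231.7 − 0.02q, supply p = 164 + q.
Competitive equilibrium: 231.7 − 0.02q = 164 + q → q* = 66.3725, p* = 230.3725.
The subsidy lowers effective supply by 40.5: p = 123.5 + q.
New quantity: 231.7 − 0.02q = 123.5 + q → q' = 106.0784.
Overproduction Δq = 106.0784 − 66.3725 = 39.7059; wedge = subsidy = 40.5.
Welfare loss = ½ × 39.7059 × 40.5 = $804.04 thousand.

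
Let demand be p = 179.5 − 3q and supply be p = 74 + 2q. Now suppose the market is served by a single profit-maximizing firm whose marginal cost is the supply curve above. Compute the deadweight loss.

Competitive equilibrium: 179.5 − 3q = 74 + 2q → q* = 21.1, p* = 116.2.
Marginal revenue: MR = 179.5 − 6q. Set MR = MC: 179.5 − 6q = 74 + 2q → q_m = 13.1875.
Price p_m = 179.5 − 3·13.1875 = 139.9375; MC(q_m) = 74 + 2·13.1875 = 100.375.
Competitive q* = 21.1, so Δq = 7.9125; wedge = 139.9375 − 100.375 = 39.5625.
Welfare loss = ½ × 7.9125 × 39.5625 = 156.52.

156.52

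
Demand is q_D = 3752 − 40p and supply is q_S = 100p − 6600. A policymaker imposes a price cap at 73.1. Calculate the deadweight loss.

124.32

In inverse form: demand p = 93.8 − 0.025q, supply p = 66 + 0.01q.
Competitive equilibrium: 93.8 − 0.025q = 66 + 0.01q → q* = 794.2857, p* = 73.9429.
At the ceiling p = 73.1, quantity supplied = (73.1 − 66)/0.01 = 710.
Willingness to pay at q' = 710: 93.8 − 0.025·710 = 76.05.
Δq = 794.2857 − 710 = 84.2857; wedge = 76.05 − 73.1 = 2.95.
DWL = ½ × 84.2857 × 2.95 = 124.32.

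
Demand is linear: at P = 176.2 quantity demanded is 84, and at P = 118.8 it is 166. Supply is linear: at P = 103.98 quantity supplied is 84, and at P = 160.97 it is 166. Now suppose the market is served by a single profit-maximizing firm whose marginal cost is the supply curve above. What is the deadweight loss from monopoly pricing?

Demand slope = (118.8 − 176.2)/(166 − 84) = −0.7, so P = 235 − 0.7Q.
Supply slope = (160.97 − 103.98)/(166 − 84) = 0.695, so P = 45.6 + 0.695Q.
Competitive equilibrium: 235 − 0.7Q = 45.6 + 0.695Q → Q* = 135.7706, P* = 139.9606.
Marginal revenue: MR = 235 − 1.4Q. Set MR = MC: 235 − 1.4Q = 45.6 + 0.695Q → Q_m = 90.4057.
Price P_m = 235 − 0.7·90.4057 = 171.716; MC(Q_m) = 45.6 + 0.695·90.4057 = 108.432.
Competitive Q* = 135.7706, so ΔQ = 45.3649; wedge = 171.716 − 108.432 = 63.284.
The triangle = ½ × 45.3649 × 63.284 = 1435.44.

1435.44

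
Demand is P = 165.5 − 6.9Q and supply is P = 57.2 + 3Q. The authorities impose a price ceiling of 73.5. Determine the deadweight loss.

Competitive equilibrium: 165.5 − 6.9Q = 57.2 + 3Q → Q* = 10.9394, P* = 90.0182.
At the ceiling P = 73.5, quantity supplied = (73.5 − 57.2)/3 = 5.4333.
Willingness to pay at Q' = 5.4333: 165.5 − 6.9·5.4333 = 128.0102.
ΔQ = 10.9394 − 5.4333 = 5.5061; wedge = 128.0102 − 73.5 = 54.5102.
DWL = ½ × 5.5061 × 54.5102 = 150.07.

150.07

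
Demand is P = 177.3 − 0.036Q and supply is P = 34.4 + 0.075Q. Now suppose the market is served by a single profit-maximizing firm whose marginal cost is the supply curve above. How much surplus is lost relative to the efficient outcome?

Competitive equilibrium: 177.3 − 0.036Q = 34.4 + 0.075Q → Q* = 1287.3874, P* = 130.9541.
Marginal revenue: MR = 177.3 − 0.072Q. Set MR = MC: 177.3 − 0.072Q = 34.4 + 0.075Q → Q_m = 972.1088.
Price P_m = 177.3 − 0.036·972.1088 = 142.3041; MC(Q_m) = 34.4 + 0.075·972.1088 = 107.3082.
Competitive Q* = 1287.3874, so ΔQ = 315.2786; wedge = 142.3041 − 107.3082 = 34.9959.
Deadweight loss = ½ × 315.2786 × 34.9959 = 5516.73.

5516.73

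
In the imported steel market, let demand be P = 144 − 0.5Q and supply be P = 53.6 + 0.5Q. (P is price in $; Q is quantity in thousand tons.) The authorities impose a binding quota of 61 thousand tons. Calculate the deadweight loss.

$432.18 thousand

Competitive equilibrium: 144 − 0.5Q = 53.6 + 0.5Q → Q* = 90.4, P* = 98.8.
At Q = 61: demand price = 144 − 0.5·61 = 113.5; supply price = 53.6 + 0.5·61 = 84.1.
ΔQ = 90.4 − 61 = 29.4; wedge = 113.5 − 84.1 = 29.4.
Deadweight loss = ½ × 29.4 × 29.4 = $432.18 thousand.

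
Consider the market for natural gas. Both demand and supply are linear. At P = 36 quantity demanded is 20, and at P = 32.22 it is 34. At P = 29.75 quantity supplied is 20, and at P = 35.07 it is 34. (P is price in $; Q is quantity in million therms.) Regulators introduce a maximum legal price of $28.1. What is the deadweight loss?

Demand slope = (32.22 − 36)/(34 − 20) = −0.27, so P = 41.4 − 0.27Q.
Supply slope = (35.07 − 29.75)/(34 − 20) = 0.38, so P = 22.15 + 0.38Q.
Competitive equilibrium: 41.4 − 0.27Q = 22.15 + 0.38Q → Q* = 29.6154, P* = 33.4038.
At the ceiling P = 28.1, quantity supplied = (28.1 − 22.15)/0.38 = 15.6579.
Willingness to pay at Q' = 15.6579: 41.4 − 0.27·15.6579 = 37.1724.
ΔQ = 29.6154 − 15.6579 = 13.9575; wedge = 37.1724 − 28.1 = 9.0724.
Deadweight loss = ½ × 13.9575 × 9.0724 = $63.31 million.

$63.31 million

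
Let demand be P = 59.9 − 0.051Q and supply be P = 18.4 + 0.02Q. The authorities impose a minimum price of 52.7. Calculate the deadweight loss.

Competitive equilibrium: 59.9 − 0.051Q = 18.4 + 0.02Q → Q* = 584.50704, P* = 30.09014.
At the floor P = 52.7, quantity demanded = (59.9 − 52.7)/0.051 = 141.17647.
Sellers' marginal cost at Q' = 141.17647: 18.4 + 0.02·141.17647 = 21.22353.
ΔQ = 584.50704 − 141.17647 = 443.33057; wedge = 52.7 − 21.22353 = 31.47647.
DWL = ½ × 443.33057 × 31.47647 = 6977.24.

6977.24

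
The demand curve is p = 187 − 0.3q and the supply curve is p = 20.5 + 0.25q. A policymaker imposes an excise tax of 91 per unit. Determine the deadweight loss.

Competitive equilibrium: 187 − 0.3q = 20.5 + 0.25q → q* = 302.7273, p* = 96.1818.
With the tax, the buyer price exceeds the seller price by 91: (187 − 0.3q) − (20.5 + 0.25q) = 91 → q' = 137.2727.
Δq = 302.7273 − 137.2727 = 165.4546; the wedge equals the tax, 91.
Welfare loss = ½ × 165.4546 × 91 = 7528.18.

7528.18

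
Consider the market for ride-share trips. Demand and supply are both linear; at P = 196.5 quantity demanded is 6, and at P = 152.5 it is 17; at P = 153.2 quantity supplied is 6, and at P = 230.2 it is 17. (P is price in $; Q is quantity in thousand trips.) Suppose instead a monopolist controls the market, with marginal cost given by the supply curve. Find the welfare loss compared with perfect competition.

$38.61 thousand

Demand slope = (152.5 − 196.5)/(17 − 6) = −4, so P = 220.5 − 4Q.
Supply slope = (230.2 − 153.2)/(17 − 6) = 7, so P = 111.2 + 7Q.
Competitive equilibrium: 220.5 − 4Q = 111.2 + 7Q → Q* = 9.9364, P* = 180.7545.
Marginal revenue: MR = 220.5 − 8Q. Set MR = MC: 220.5 − 8Q = 111.2 + 7Q → Q_m = 7.2867.
Price P_m = 220.5 − 4·7.2867 = 191.3532; MC(Q_m) = 111.2 + 7·7.2867 = 162.2069.
Competitive Q* = 9.9364, so ΔQ = 2.6497; wedge = 191.3532 − 162.2069 = 29.1463.
DWL = ½ × 2.6497 × 29.1463 = $38.61 thousand.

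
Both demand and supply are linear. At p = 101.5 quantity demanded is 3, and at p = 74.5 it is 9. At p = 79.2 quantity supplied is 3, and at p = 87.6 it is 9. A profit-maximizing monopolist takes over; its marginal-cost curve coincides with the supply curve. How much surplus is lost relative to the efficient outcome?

Demand slope = (74.5 − 101.5)/(9 − 3) = −4.5, so p = 115 − 4.5q.
Supply slope = (87.6 − 79.2)/(9 − 3) = 1.4, so p = 75 + 1.4q.
Competitive equilibrium: 115 − 4.5q = 75 + 1.4q → q* = 6.7797, p* = 84.4915.
Marginal revenue: MR = 115 − 9q. Set MR = MC: 115 − 9q = 75 + 1.4q → q_m = 3.8462.
Price p_m = 115 − 4.5·3.8462 = 97.6921; MC(q_m) = 75 + 1.4·3.8462 = 80.3847.
Competitive q* = 6.7797, so Δq = 2.9335; wedge = 97.6921 − 80.3847 = 17.3074.
DWL = ½ × 2.9335 × 17.3074 = 25.39.

25.39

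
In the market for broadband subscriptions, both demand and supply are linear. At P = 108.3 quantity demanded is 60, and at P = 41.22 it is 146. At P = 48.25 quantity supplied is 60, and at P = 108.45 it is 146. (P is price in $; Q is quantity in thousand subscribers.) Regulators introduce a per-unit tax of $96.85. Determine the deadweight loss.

$3168.89 thousand

Demand slope = (41.22 − 108.3)/(146 − 60) = −0.78, so P = 155.1 − 0.78Q.
Supply slope = (108.45 − 48.25)/(146 − 60) = 0.7, so P = 6.25 + 0.7Q.
Competitive equilibrium: 155.1 − 0.78Q = 6.25 + 0.7Q → Q* = 100.5743, P* = 76.652.
With the tax, the buyer price exceeds the seller price by 96.85: (155.1 − 0.78Q) − (6.25 + 0.7Q) = 96.85 → Q' = 35.1351.
ΔQ = 100.5743 − 35.1351 = 65.4392; the wedge equals the tax, 96.85.
Deadweight loss = ½ × 65.4392 × 96.85 = $3168.89 thousand.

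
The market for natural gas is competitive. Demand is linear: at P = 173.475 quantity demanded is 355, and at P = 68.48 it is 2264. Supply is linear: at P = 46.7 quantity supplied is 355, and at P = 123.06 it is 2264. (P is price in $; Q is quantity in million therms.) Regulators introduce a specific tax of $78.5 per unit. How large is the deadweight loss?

Demand slope = (68.48 − 173.475)/(2264 − 355) = −0.055, so P = 193 − 0.055Q.
Supply slope = (123.06 − 46.7)/(2264 − 355) = 0.04, so P = 32.5 + 0.04Q.
Competitive equilibrium: 193 − 0.055Q = 32.5 + 0.04Q → Q* = 1689.47368, P* = 100.07895.
With the tax, the buyer price exceeds the seller price by 78.5: (193 − 0.055Q) − (32.5 + 0.04Q) = 78.5 → Q' = 863.15789.
ΔQ = 1689.47368 − 863.15789 = 826.31579; the wedge equals the tax, 78.5.
The triangle = ½ × 826.31579 × 78.5 = $32432.89 million.

$32432.89 million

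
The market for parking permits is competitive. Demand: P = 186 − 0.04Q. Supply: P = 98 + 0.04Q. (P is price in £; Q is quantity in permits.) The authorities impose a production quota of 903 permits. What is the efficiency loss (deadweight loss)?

Competitive equilibrium: 186 − 0.04Q = 98 + 0.04Q → Q* = 1100, P* = 142.
At Q = 903: demand price = 186 − 0.04·903 = 149.88; supply price = 98 + 0.04·903 = 134.12.
ΔQ = 1100 − 903 = 197; wedge = 149.88 − 134.12 = 15.76.
Welfare loss = ½ × 197 × 15.76 = £1552.36.

£1552.36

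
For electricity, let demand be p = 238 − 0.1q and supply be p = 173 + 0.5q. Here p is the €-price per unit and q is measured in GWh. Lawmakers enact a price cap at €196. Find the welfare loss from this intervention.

€1165.63

Competitive equilibrium: 238 − 0.1q = 173 + 0.5q → q* = 108.3333, p* = 227.1667.
At the ceiling p = 196, quantity supplied = (196 − 173)/0.5 = 46.
Willingness to pay at q' = 46: 238 − 0.1·46 = 233.4.
Δq = 108.3333 − 46 = 62.3333; wedge = 233.4 − 196 = 37.4.
The triangle = ½ × 62.3333 × 37.4 = €1165.63.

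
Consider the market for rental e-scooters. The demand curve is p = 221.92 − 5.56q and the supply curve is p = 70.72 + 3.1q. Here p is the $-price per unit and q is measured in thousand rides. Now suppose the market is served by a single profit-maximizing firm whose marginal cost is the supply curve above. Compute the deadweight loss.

Competitive equilibrium: 221.92 − 5.56q = 70.72 + 3.1q → q* = 17.4596, p* = 124.8447.
Marginal revenue: MR = 221.92 − 11.12q. Set MR = MC: 221.92 − 11.12q = 70.72 + 3.1q → q_m = 10.6329.
Price p_m = 221.92 − 5.56·10.6329 = 162.8011; MC(q_m) = 70.72 + 3.1·10.6329 = 103.682.
Competitive q* = 17.4596, so Δq = 6.8267; wedge = 162.8011 − 103.682 = 59.1191.
DWL = ½ × 6.8267 × 59.1191 = $201.79 thousand.

$201.79 thousand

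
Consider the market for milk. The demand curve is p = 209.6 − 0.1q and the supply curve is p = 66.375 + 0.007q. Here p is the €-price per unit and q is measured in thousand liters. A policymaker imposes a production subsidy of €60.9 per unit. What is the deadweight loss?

€17330.89 thousand

Competitive equilibrium: 209.6 − 0.1q = 66.375 + 0.007q → q* = 1338.5514, p* = 75.7449.
The subsidy lowers effective supply by 60.9: p = 5.475 + 0.007q.
New quantity: 209.6 − 0.1q = 5.475 + 0.007q → q' = 1907.7103.
Overproduction Δq = 1907.7103 − 1338.5514 = 569.1589; wedge = subsidy = 60.9.
DWL = ½ × 569.1589 × 60.9 = €17330.89 thousand.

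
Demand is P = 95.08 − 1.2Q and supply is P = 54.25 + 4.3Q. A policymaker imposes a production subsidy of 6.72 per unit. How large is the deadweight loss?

4.11

Competitive equilibrium: 95.08 − 1.2Q = 54.25 + 4.3Q → Q* = 7.4236, P* = 86.1716.
The subsidy lowers effective supply by 6.72: P = 47.53 + 4.3Q.
New quantity: 95.08 − 1.2Q = 47.53 + 4.3Q → Q' = 8.6455.
Overproduction ΔQ = 8.6455 − 7.4236 = 1.2219; wedge = subsidy = 6.72.
The triangle = ½ × 1.2219 × 6.72 = 4.11.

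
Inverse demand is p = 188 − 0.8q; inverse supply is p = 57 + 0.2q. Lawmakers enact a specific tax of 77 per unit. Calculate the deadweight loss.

2964.50

Competitive equilibrium: 188 − 0.8q = 57 + 0.2q → q* = 131, p* = 83.2.
With the tax, the buyer price exceeds the seller price by 77: (188 − 0.8q) − (57 + 0.2q) = 77 → q' = 54.
Δq = 131 − 54 = 77; the wedge equals the tax, 77.
Welfare loss = ½ × 77 × 77 = 2964.50.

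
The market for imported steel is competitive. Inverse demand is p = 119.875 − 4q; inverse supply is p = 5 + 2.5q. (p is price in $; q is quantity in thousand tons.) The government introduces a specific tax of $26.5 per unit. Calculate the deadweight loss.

Competitive equilibrium: 119.875 − 4q = 5 + 2.5q → q* = 17.6731, p* = 49.1827.
With the tax, the buyer price exceeds the seller price by 26.5: (119.875 − 4q) − (5 + 2.5q) = 26.5 → q' = 13.5962.
Δq = 17.6731 − 13.5962 = 4.0769; the wedge equals the tax, 26.5.
Welfare loss = ½ × 4.0769 × 26.5 = $54.02 thousand.

$54.02 thousand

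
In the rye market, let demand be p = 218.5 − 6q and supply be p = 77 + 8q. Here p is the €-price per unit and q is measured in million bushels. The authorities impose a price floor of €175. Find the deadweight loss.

€57.14 million

Competitive equilibrium: 218.5 − 6q = 77 + 8q → q* = 10.1071, p* = 157.8571.
At the floor p = 175, quantity demanded = (218.5 − 175)/6 = 7.25.
Sellers' marginal cost at q' = 7.25: 77 + 8·7.25 = 135.
Δq = 10.1071 − 7.25 = 2.8571; wedge = 175 − 135 = 40.
The triangle = ½ × 2.8571 × 40 = €57.14 million.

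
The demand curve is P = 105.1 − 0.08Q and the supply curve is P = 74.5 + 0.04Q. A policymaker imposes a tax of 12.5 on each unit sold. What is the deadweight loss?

Competitive equilibrium: 105.1 − 0.08Q = 74.5 + 0.04Q → Q* = 255, P* = 84.7.
With the tax, the buyer price exceeds the seller price by 12.5: (105.1 − 0.08Q) − (74.5 + 0.04Q) = 12.5 → Q' = 150.8333.
ΔQ = 255 − 150.8333 = 104.1667; the wedge equals the tax, 12.5.
DWL = ½ × 104.1667 × 12.5 = 651.04.

651.04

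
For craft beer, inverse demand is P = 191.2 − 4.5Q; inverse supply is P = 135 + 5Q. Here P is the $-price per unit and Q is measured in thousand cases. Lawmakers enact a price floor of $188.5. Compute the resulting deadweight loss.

Competitive equilibrium: 191.2 − 4.5Q = 135 + 5Q → Q* = 5.9158, P* = 164.5789.
At the floor P = 188.5, quantity demanded = (191.2 − 188.5)/4.5 = 0.6.
Sellers' marginal cost at Q' = 0.6: 135 + 5·0.6 = 138.
ΔQ = 5.9158 − 0.6 = 5.3158; wedge = 188.5 − 138 = 50.5.
Deadweight loss = ½ × 5.3158 × 50.5 = $134.22 thousand.

$134.22 thousand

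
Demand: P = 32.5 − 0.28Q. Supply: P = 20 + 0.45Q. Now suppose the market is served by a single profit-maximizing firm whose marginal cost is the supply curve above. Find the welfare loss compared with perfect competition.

8.23

Competitive equilibrium: 32.5 − 0.28Q = 20 + 0.45Q → Q* = 17.1233, P* = 27.7055.
Marginal revenue: MR = 32.5 − 0.56Q. Set MR = MC: 32.5 − 0.56Q = 20 + 0.45Q → Q_m = 12.3762.
Price P_m = 32.5 − 0.28·12.3762 = 29.0347; MC(Q_m) = 20 + 0.45·12.3762 = 25.5693.
Competitive Q* = 17.1233, so ΔQ = 4.7471; wedge = 29.0347 − 25.5693 = 3.4654.
Welfare loss = ½ × 4.7471 × 3.4654 = 8.23.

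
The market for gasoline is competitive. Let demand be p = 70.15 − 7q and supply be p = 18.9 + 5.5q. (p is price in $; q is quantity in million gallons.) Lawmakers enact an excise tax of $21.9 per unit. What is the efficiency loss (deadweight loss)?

Competitive equilibrium: 70.15 − 7q = 18.9 + 5.5q → q* = 4.1, p* = 41.45.
With the tax, the buyer price exceeds the seller price by 21.9: (70.15 − 7q) − (18.9 + 5.5q) = 21.9 → q' = 2.348.
Δq = 4.1 − 2.348 = 1.752; the wedge equals the tax, 21.9.
Deadweight loss = ½ × 1.752 × 21.9 = $19.18 million.

$19.18 million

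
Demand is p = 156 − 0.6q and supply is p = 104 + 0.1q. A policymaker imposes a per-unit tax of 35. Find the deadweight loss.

875

Competitive equilibrium: 156 − 0.6q = 104 + 0.1q → q* = 74.2857, p* = 111.4286.
With the tax, the buyer price exceeds the seller price by 35: (156 − 0.6q) − (104 + 0.1q) = 35 → q' = 24.2857.
Δq = 74.2857 − 24.2857 = 50; the wedge equals the tax, 35.
Welfare loss = ½ × 50 × 35 = 875.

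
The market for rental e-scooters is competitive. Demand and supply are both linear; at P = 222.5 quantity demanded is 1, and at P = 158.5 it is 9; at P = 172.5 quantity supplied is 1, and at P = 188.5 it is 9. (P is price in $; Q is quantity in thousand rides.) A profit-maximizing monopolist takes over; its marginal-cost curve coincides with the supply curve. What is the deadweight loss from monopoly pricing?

$35.56 thousand

Demand slope = (158.5 − 222.5)/(9 − 1) = −8, so P = 230.5 − 8Q.
Supply slope = (188.5 − 172.5)/(9 − 1) = 2, so P = 170.5 + 2Q.
Competitive equilibrium: 230.5 − 8Q = 170.5 + 2Q → Q* = 6, P* = 182.5.
Marginal revenue: MR = 230.5 − 16Q. Set MR = MC: 230.5 − 16Q = 170.5 + 2Q → Q_m = 3.3333.
Price P_m = 230.5 − 8·3.3333 = 203.8336; MC(Q_m) = 170.5 + 2·3.3333 = 177.1666.
Competitive Q* = 6, so ΔQ = 2.6667; wedge = 203.8336 − 177.1666 = 26.667.
DWL = ½ × 2.6667 × 26.667 = $35.56 thousand.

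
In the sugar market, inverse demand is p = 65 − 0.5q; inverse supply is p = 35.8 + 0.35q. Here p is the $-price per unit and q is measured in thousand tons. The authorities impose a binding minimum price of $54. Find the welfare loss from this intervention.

$64.85 thousand

Competitive equilibrium: 65 − 0.5q = 35.8 + 0.35q → q* = 34.3529, p* = 47.8235.
At the floor p = 54, quantity demanded = (65 − 54)/0.5 = 22.
Sellers' marginal cost at q' = 22: 35.8 + 0.35·22 = 43.5.
Δq = 34.3529 − 22 = 12.3529; wedge = 54 − 43.5 = 10.5.
Deadweight loss = ½ × 12.3529 × 10.5 = $64.85 thousand.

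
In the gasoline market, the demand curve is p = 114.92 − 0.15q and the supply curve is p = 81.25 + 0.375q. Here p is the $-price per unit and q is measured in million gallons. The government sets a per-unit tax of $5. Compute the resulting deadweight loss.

Competitive equilibrium: 114.92 − 0.15q = 81.25 + 0.375q → q* = 64.1333, p* = 105.3.
With the tax, the buyer price exceeds the seller price by 5: (114.92 − 0.15q) − (81.25 + 0.375q) = 5 → q' = 54.6095.
Δq = 64.1333 − 54.6095 = 9.5238; the wedge equals the tax, 5.
The triangle = ½ × 9.5238 × 5 = $23.81 million.

$23.81 million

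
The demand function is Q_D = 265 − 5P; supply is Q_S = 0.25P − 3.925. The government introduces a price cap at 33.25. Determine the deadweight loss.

42.40

In inverse form: demand P = 53 − 0.2Q, supply P = 15.7 + 4Q.
Competitive equilibrium: 53 − 0.2Q = 15.7 + 4Q → Q* = 8.881, P* = 51.2238.
At the ceiling P = 33.25, quantity supplied = (33.25 − 15.7)/4 = 4.3875.
Willingness to pay at Q' = 4.3875: 53 − 0.2·4.3875 = 52.1225.
ΔQ = 8.881 − 4.3875 = 4.4935; wedge = 52.1225 − 33.25 = 18.8725.
The triangle = ½ × 4.4935 × 18.8725 = 42.40.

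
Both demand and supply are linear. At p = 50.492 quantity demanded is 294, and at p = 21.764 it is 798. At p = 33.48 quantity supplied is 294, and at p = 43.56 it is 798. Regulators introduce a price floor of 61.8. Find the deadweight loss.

6769.46

Demand slope = (21.764 − 50.492)/(798 − 294) = −0.057, so p = 67.25 − 0.057q.
Supply slope = (43.56 − 33.48)/(798 − 294) = 0.02, so p = 27.6 + 0.02q.
Competitive equilibrium: 67.25 − 0.057q = 27.6 + 0.02q → q* = 514.9351, p* = 37.8987.
At the floor p = 61.8, quantity demanded = (67.25 − 61.8)/0.057 = 95.614.
Sellers' marginal cost at q' = 95.614: 27.6 + 0.02·95.614 = 29.5123.
Δq = 514.9351 − 95.614 = 419.3211; wedge = 61.8 − 29.5123 = 32.2877.
Welfare loss = ½ × 419.3211 × 32.2877 = 6769.46.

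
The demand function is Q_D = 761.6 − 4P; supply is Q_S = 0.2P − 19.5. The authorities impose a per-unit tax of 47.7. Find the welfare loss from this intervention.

216.69

In inverse form: demand P = 190.4 − 0.25Q, supply P = 97.5 + 5Q.
Competitive equilibrium: 190.4 − 0.25Q = 97.5 + 5Q → Q* = 17.6952, P* = 185.9762.
With the tax, the buyer price exceeds the seller price by 47.7: (190.4 − 0.25Q) − (97.5 + 5Q) = 47.7 → Q' = 8.6095.
ΔQ = 17.6952 − 8.6095 = 9.0857; the wedge equals the tax, 47.7.
DWL = ½ × 9.0857 × 47.7 = 216.69.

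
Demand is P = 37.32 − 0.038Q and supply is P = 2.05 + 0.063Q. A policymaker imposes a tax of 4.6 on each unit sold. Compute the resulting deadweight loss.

Competitive equilibrium: 37.32 − 0.038Q = 2.05 + 0.063Q → Q* = 349.2079, P* = 24.0501.
With the tax, the buyer price exceeds the seller price by 4.6: (37.32 − 0.038Q) − (2.05 + 0.063Q) = 4.6 → Q' = 303.6634.
ΔQ = 349.2079 − 303.6634 = 45.5445; the wedge equals the tax, 4.6.
Deadweight loss = ½ × 45.5445 × 4.6 = 104.75.

104.75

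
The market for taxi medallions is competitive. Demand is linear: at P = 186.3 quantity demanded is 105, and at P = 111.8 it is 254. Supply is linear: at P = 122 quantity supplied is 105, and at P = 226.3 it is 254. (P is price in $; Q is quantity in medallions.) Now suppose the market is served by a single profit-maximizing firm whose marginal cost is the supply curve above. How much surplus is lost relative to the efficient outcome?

$1305.29

Demand slope = (111.8 − 186.3)/(254 − 105) = −0.5, so P = 238.8 − 0.5Q.
Supply slope = (226.3 − 122)/(254 − 105) = 0.7, so P = 48.5 + 0.7Q.
Competitive equilibrium: 238.8 − 0.5Q = 48.5 + 0.7Q → Q* = 158.5833, P* = 159.5083.
Marginal revenue: MR = 238.8 − Q. Set MR = MC: 238.8 − Q = 48.5 + 0.7Q → Q_m = 111.9412.
Price P_m = 238.8 − 0.5·111.9412 = 182.8294; MC(Q_m) = 48.5 + 0.7·111.9412 = 126.8588.
Competitive Q* = 158.5833, so ΔQ = 46.6421; wedge = 182.8294 − 126.8588 = 55.9706.
Deadweight loss = ½ × 46.6421 × 55.9706 = $1305.29.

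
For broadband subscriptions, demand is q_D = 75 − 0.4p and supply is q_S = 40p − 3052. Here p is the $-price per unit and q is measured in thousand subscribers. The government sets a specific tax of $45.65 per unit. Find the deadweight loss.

In inverse form: demand p = 187.5 − 2.5q, supply p = 76.3 + 0.025q.
Competitive equilibrium: 187.5 − 2.5q = 76.3 + 0.025q → q* = 44.0396, p* = 77.401.
With the tax, the buyer price exceeds the seller price by 45.65: (187.5 − 2.5q) − (76.3 + 0.025q) = 45.65 → q' = 25.9604.
Δq = 44.0396 − 25.9604 = 18.0792; the wedge equals the tax, 45.65.
Deadweight loss = ½ × 18.0792 × 45.65 = $412.66 thousand.

$412.66 thousand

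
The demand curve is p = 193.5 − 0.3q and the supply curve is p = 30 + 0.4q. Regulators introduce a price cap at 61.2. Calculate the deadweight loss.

Competitive equilibrium: 193.5 − 0.3q = 30 + 0.4q → q* = 233.5714, p* = 123.4286.
At the ceiling p = 61.2, quantity supplied = (61.2 − 30)/0.4 = 78.
Willingness to pay at q' = 78: 193.5 − 0.3·78 = 170.1.
Δq = 233.5714 − 78 = 155.5714; wedge = 170.1 − 61.2 = 108.9.
Welfare loss = ½ × 155.5714 × 108.9 = 8470.86.

8470.86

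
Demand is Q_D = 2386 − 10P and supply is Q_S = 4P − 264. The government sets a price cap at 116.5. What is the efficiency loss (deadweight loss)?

In inverse form: demand P = 238.6 − 0.1Q, supply P = 66 + 0.25Q.
Competitive equilibrium: 238.6 − 0.1Q = 66 + 0.25Q → Q* = 493.1429, P* = 189.2857.
At the ceiling P = 116.5, quantity supplied = (116.5 − 66)/0.25 = 202.
Willingness to pay at Q' = 202: 238.6 − 0.1·202 = 218.4.
ΔQ = 493.1429 − 202 = 291.1429; wedge = 218.4 − 116.5 = 101.9.
Welfare loss = ½ × 291.1429 × 101.9 = 14833.73.

14833.73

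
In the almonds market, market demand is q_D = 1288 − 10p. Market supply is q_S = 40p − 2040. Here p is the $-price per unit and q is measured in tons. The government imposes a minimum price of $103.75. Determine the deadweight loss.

$8644.35

In inverse form: demand p = 128.8 − 0.1q, supply p = 51 + 0.025q.
Competitive equilibrium: 128.8 − 0.1q = 51 + 0.025q → q* = 622.4, p* = 66.56.
At the floor p = 103.75, quantity demanded = (128.8 − 103.75)/0.1 = 250.5.
Sellers' marginal cost at q' = 250.5: 51 + 0.025·250.5 = 57.2625.
Δq = 622.4 − 250.5 = 371.9; wedge = 103.75 − 57.2625 = 46.4875.
Welfare loss = ½ × 371.9 × 46.4875 = $8644.35.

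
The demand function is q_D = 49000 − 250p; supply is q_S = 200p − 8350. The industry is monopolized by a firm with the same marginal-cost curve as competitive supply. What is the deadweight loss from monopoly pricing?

125144.31

In inverse form: demand p = 196 − 0.004q, supply p = 41.75 + 0.005q.
Competitive equilibrium: 196 − 0.004q = 41.75 + 0.005q → q* = 17138.888889, p* = 127.444444.
Marginal revenue: MR = 196 − 0.008q. Set MR = MC: 196 − 0.008q = 41.75 + 0.005q → q_m = 11865.384615.
Price p_m = 196 − 0.004·11865.384615 = 148.538462; MC(q_m) = 41.75 + 0.005·11865.384615 = 101.076923.
Competitive q* = 17138.888889, so Δq = 5273.504274; wedge = 148.538462 − 101.076923 = 47.461539.
Welfare loss = ½ × 5273.504274 × 47.461539 = 125144.31.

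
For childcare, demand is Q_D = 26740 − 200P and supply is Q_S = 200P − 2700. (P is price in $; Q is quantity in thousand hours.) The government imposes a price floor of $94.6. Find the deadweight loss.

$88200 thousand

In inverse form: demand P = 133.7 − 0.005Q, supply P = 13.5 + 0.005Q.
Competitive equilibrium: 133.7 − 0.005Q = 13.5 + 0.005Q → Q* = 12020, P* = 73.6.
At the floor P = 94.6, quantity demanded = (133.7 − 94.6)/0.005 = 7820.
Sellers' marginal cost at Q' = 7820: 13.5 + 0.005·7820 = 52.6.
ΔQ = 12020 − 7820 = 4200; wedge = 94.6 − 52.6 = 42.
Welfare loss = ½ × 4200 × 42 = $88200 thousand.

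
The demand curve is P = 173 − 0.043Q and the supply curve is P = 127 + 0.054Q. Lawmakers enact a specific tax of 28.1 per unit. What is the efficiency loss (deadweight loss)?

Competitive equilibrium: 173 − 0.043Q = 127 + 0.054Q → Q* = 474.2268, P* = 152.6082.
With the tax, the buyer price exceeds the seller price by 28.1: (173 − 0.043Q) − (127 + 0.054Q) = 28.1 → Q' = 184.5361.
ΔQ = 474.2268 − 184.5361 = 289.6907; the wedge equals the tax, 28.1.
DWL = ½ × 289.6907 × 28.1 = 4070.15.

4070.15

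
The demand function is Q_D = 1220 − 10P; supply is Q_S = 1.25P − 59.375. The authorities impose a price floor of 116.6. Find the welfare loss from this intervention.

372.67

In inverse form: demand P = 122 − 0.1Q, supply P = 47.5 + 0.8Q.
Competitive equilibrium: 122 − 0.1Q = 47.5 + 0.8Q → Q* = 82.7778, P* = 113.7222.
At the floor P = 116.6, quantity demanded = (122 − 116.6)/0.1 = 54.
Sellers' marginal cost at Q' = 54: 47.5 + 0.8·54 = 90.7.
ΔQ = 82.7778 − 54 = 28.7778; wedge = 116.6 − 90.7 = 25.9.
DWL = ½ × 28.7778 × 25.9 = 372.67.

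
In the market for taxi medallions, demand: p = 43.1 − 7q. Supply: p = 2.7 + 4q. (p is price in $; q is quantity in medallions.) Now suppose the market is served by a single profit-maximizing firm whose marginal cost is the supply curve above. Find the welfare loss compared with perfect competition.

$11.22

Competitive equilibrium: 43.1 − 7q = 2.7 + 4q → q* = 3.6727, p* = 17.3909.
Marginal revenue: MR = 43.1 − 14q. Set MR = MC: 43.1 − 14q = 2.7 + 4q → q_m = 2.2444.
Price p_m = 43.1 − 7·2.2444 = 27.3892; MC(q_m) = 2.7 + 4·2.2444 = 11.6776.
Competitive q* = 3.6727, so Δq = 1.4283; wedge = 27.3892 − 11.6776 = 15.7116.
The triangle = ½ × 1.4283 × 15.7116 = $11.22.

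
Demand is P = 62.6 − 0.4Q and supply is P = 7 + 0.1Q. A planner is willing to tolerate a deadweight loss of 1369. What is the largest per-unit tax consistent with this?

Competitive equilibrium: 62.6 − 0.4Q = 7 + 0.1Q → Q* = 111.2, P* = 18.12.
A tax t gives ΔQ = t/0.5 and wedge t, so DWL = t²/1.
t²/1 = 1369 → t² = 1369 → t = 37.

37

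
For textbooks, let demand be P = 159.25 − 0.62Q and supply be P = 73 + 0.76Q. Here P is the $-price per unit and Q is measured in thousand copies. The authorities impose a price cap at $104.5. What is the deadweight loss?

Competitive equilibrium: 159.25 − 0.62Q = 73 + 0.76Q → Q* = 62.5, P* = 120.5.
At the ceiling P = 104.5, quantity supplied = (104.5 − 73)/0.76 = 41.4474.
Willingness to pay at Q' = 41.4474: 159.25 − 0.62·41.4474 = 133.5526.
ΔQ = 62.5 − 41.4474 = 21.0526; wedge = 133.5526 − 104.5 = 29.0526.
DWL = ½ × 21.0526 × 29.0526 = $305.82 thousand.

$305.82 thousand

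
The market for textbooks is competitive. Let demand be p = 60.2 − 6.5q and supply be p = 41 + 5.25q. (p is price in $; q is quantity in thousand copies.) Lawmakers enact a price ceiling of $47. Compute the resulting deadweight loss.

$1.42 thousand

Competitive equilibrium: 60.2 − 6.5q = 41 + 5.25q → q* = 1.634, p* = 49.5787.
At the ceiling p = 47, quantity supplied = (47 − 41)/5.25 = 1.1429.
Willingness to pay at q' = 1.1429: 60.2 − 6.5·1.1429 = 52.7712.
Δq = 1.634 − 1.1429 = 0.4911; wedge = 52.7712 − 47 = 5.7712.
Deadweight loss = ½ × 0.4911 × 5.7712 = $1.42 thousand.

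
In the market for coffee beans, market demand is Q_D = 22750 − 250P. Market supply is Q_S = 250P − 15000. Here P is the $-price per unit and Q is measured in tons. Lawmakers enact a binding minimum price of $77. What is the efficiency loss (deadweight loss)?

In inverse form: demand P = 91 − 0.004Q, supply P = 60 + 0.004Q.
Competitive equilibrium: 91 − 0.004Q = 60 + 0.004Q → Q* = 3875, P* = 75.5.
At the floor P = 77, quantity demanded = (91 − 77)/0.004 = 3500.
Sellers' marginal cost at Q' = 3500: 60 + 0.004·3500 = 74.
ΔQ = 3875 − 3500 = 375; wedge = 77 − 74 = 3.
Deadweight loss = ½ × 375 × 3 = $562.50.

$562.50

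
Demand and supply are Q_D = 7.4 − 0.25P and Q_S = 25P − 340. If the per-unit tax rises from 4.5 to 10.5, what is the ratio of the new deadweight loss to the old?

5.444

In inverse form: demand P = 29.6 − 4Q, supply P = 13.6 + 0.04Q.
Competitive equilibrium: 29.6 − 4Q = 13.6 + 0.04Q → Q* = 3.9604, P* = 13.7584.
For a per-unit tax t: ΔQ = t/4.04, so DWL = ½·t·(t/4.04) = t²/8.08.
At t = 4.5: DWL = 2.506. At t = 10.5: DWL = 13.645.
Ratio = (10.5/4.5)² = 5.444.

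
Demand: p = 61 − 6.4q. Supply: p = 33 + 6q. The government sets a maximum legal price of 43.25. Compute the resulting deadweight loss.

Competitive equilibrium: 61 − 6.4q = 33 + 6q → q* = 2.2581, p* = 46.5484.
At the ceiling p = 43.25, quantity supplied = (43.25 − 33)/6 = 1.7083.
Willingness to pay at q' = 1.7083: 61 − 6.4·1.7083 = 50.0669.
Δq = 2.2581 − 1.7083 = 0.5498; wedge = 50.0669 − 43.25 = 6.8169.
The triangle = ½ × 0.5498 × 6.8169 = 1.87.

1.87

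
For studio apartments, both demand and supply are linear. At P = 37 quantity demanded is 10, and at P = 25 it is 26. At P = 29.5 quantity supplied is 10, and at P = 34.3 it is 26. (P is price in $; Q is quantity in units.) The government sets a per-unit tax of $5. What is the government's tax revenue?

$61.90

Demand slope = (25 − 37)/(26 − 10) = −0.75, so P = 44.5 − 0.75Q.
Supply slope = (34.3 − 29.5)/(26 − 10) = 0.3, so P = 26.5 + 0.3Q.
Competitive equilibrium: 44.5 − 0.75Q = 26.5 + 0.3Q → Q* = 17.14286, P* = 31.64286.
With the tax, the buyer price exceeds the seller price by 5: (44.5 − 0.75Q) − (26.5 + 0.3Q) = 5 → Q' = 12.38095.
Tax revenue = 5 × 12.38095 = $61.90.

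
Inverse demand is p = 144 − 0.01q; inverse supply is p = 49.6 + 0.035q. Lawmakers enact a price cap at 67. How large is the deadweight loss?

Competitive equilibrium: 144 − 0.01q = 49.6 + 0.035q → q* = 2097.77778, p* = 123.02222.
At the ceiling p = 67, quantity supplied = (67 − 49.6)/0.035 = 497.14286.
Willingness to pay at q' = 497.14286: 144 − 0.01·497.14286 = 139.02857.
Δq = 2097.77778 − 497.14286 = 1600.63492; wedge = 139.02857 − 67 = 72.02857.
The triangle = ½ × 1600.63492 × 72.02857 = 57645.72.

57645.72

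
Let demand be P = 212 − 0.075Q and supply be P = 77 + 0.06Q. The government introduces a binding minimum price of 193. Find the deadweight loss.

37632

Competitive equilibrium: 212 − 0.075Q = 77 + 0.06Q → Q* = 1000, P* = 137.
At the floor P = 193, quantity demanded = (212 − 193)/0.075 = 253.3333.
Sellers' marginal cost at Q' = 253.3333: 77 + 0.06·253.3333 = 92.2.
ΔQ = 1000 − 253.3333 = 746.6667; wedge = 193 − 92.2 = 100.8.
Welfare loss = ½ × 746.6667 × 100.8 = 37632.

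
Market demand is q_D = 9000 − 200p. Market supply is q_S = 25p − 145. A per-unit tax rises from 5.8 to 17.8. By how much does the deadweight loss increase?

3146.67

In inverse form: demand p = 45 − 0.005q, supply p = 5.8 + 0.04q.
Competitive equilibrium: 45 − 0.005q = 5.8 + 0.04q → q* = 871.1111, p* = 40.6444.
For a per-unit tax t: Δq = t/0.045, so DWL = ½·t·(t/0.045) = t²/0.09.
At t = 5.8: DWL = 373.778. At t = 17.8: DWL = 3520.444.
Increase = 3520.444 − 373.778 = 3146.67.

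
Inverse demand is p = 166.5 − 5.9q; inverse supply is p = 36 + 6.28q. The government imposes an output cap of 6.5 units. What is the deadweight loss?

Competitive equilibrium: 166.5 − 5.9q = 36 + 6.28q → q* = 10.7143, p* = 103.2857.
At q = 6.5: demand price = 166.5 − 5.9·6.5 = 128.15; supply price = 36 + 6.28·6.5 = 76.82.
Δq = 10.7143 − 6.5 = 4.2143; wedge = 128.15 − 76.82 = 51.33.
The triangle = ½ × 4.2143 × 51.33 = 108.16.

108.16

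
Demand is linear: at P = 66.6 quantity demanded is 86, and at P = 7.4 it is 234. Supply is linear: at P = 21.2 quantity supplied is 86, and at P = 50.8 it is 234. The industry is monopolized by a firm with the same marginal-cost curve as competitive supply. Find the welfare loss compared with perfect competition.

Demand slope = (7.4 − 66.6)/(234 − 86) = −0.4, so P = 101 − 0.4Q.
Supply slope = (50.8 − 21.2)/(234 − 86) = 0.2, so P = 4 + 0.2Q.
Competitive equilibrium: 101 − 0.4Q = 4 + 0.2Q → Q* = 161.6667, P* = 36.3333.
Marginal revenue: MR = 101 − 0.8Q. Set MR = MC: 101 − 0.8Q = 4 + 0.2Q → Q_m = 97.
Price P_m = 101 − 0.4·97 = 62.2; MC(Q_m) = 4 + 0.2·97 = 23.4.
Competitive Q* = 161.6667, so ΔQ = 64.6667; wedge = 62.2 − 23.4 = 38.8.
DWL = ½ × 64.6667 × 38.8 = 1254.53.

1254.53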